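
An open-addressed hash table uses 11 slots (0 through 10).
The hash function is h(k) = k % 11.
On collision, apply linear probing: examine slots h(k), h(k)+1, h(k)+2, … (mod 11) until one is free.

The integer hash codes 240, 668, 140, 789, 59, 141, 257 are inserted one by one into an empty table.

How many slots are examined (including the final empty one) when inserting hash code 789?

240 hashes to 9; slot 9 is free => place at 9.
668 hashes to 8; slot 8 is free => place at 8.
140 hashes to 8; 8,9 taken => place at 10.
789 hashes to 8; 8,9,10 taken => place at 0.
59 hashes to 4; slot 4 is free => place at 4.
141 hashes to 9; 9,10,0 taken => place at 1.
257 hashes to 4; 4 taken => place at 5.
Table: [789, 141, ∅, ∅, 59, 257, ∅, ∅, 668, 240, 140]

4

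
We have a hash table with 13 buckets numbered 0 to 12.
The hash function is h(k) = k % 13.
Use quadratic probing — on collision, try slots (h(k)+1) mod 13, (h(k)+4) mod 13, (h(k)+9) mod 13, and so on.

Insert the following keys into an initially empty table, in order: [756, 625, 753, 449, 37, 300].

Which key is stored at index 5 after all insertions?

300

Insert 756: h=2, slot 2 empty => index 2.
Insert 625: h=1, slot 1 empty => index 1.
Insert 753: h=12, slot 12 empty => index 12.
Insert 449: h=7, slot 7 empty => index 7.
Insert 37: h=11, slot 11 empty => index 11.
Insert 300: h=1, slots 1,2 occupied => index 5.
Table: [—, 625, 756, —, —, 300, —, 449, —, —, —, 37, 753]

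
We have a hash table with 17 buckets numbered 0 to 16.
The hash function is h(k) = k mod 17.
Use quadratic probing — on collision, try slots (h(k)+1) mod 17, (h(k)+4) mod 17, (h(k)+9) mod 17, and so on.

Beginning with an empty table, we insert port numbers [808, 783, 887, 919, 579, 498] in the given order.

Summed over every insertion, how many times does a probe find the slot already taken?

808 hashes to 9; slot 9 is free → place at 9.
783 hashes to 1; slot 1 is free → place at 1.
887 hashes to 3; slot 3 is free → place at 3.
919 hashes to 1; 1 taken → place at 2.
579 hashes to 1; 1,2 taken → place at 5.
498 hashes to 5; 5 taken → place at 6.
Table: [., 783, 919, 887, ., 579, 498, ., ., 808, ., ., ., ., ., ., .]

4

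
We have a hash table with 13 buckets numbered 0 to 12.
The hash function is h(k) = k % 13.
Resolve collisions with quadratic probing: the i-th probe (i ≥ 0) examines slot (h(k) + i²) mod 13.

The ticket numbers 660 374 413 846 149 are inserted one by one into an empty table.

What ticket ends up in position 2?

660 hashes to 10; slot 10 is free → place at 10.
374 hashes to 10; 10 taken → place at 11.
413 hashes to 10; 10,11 taken → place at 1.
846 hashes to 1; 1 taken → place at 2.
149 hashes to 6; slot 6 is free → place at 6.
Table: [_, 413, 846, _, _, _, 149, _, _, _, 660, 374, _]

846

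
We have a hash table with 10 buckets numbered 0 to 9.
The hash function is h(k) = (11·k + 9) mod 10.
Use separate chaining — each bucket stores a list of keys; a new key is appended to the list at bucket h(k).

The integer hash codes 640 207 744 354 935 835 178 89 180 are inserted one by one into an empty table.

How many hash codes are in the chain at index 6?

640 -> bucket 9
207 -> bucket 6
744 -> bucket 3
354 -> bucket 3 (collision)
935 -> bucket 4
835 -> bucket 4 (collision)
178 -> bucket 7
89 -> bucket 8
180 -> bucket 9 (collision)
Final buckets:
0: _
1: _
2: _
3: 744 -> 354
4: 935 -> 835
5: _
6: 207
7: 178
8: 89
9: 640 -> 180

1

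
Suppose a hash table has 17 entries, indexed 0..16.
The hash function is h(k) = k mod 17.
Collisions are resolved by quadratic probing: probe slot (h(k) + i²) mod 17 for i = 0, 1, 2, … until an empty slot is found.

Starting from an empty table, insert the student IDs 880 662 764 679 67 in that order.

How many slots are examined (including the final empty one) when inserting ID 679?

3

Insert 880: h=13, slot 13 empty -> index 13.
Insert 662: h=16, slot 16 empty -> index 16.
Insert 764: h=16, slot 16 occupied -> index 0.
Insert 679: h=16, slots 16,0 occupied -> index 3.
Insert 67: h=16, slots 16,0,3 occupied -> index 8.
Table: [764, —, —, 679, —, —, —, —, 67, —, —, —, —, 880, —, —, 662]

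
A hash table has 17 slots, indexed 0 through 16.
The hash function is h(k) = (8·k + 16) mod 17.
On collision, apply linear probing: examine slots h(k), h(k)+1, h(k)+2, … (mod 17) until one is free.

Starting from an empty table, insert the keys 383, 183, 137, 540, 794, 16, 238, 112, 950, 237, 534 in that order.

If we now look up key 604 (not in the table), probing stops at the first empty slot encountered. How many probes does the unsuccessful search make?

383: h=3 -> slot 3
183: h=1 -> slot 1
137: h=7 -> slot 7
540: h=1, probe 1,2 -> slot 2
794: h=10 -> slot 10
16: h=8 -> slot 8
238: h=16 -> slot 16
112: h=11 -> slot 11
950: h=0 -> slot 0
237: h=8, probe 8,9 -> slot 9
534: h=4 -> slot 4
Table: [950, 183, 540, 383, 534, ., ., 137, 16, 237, 794, 112, ., ., ., ., 238]
Lookup 604: h=3, probe 3,4,5 → slot 5 empty, not found.

3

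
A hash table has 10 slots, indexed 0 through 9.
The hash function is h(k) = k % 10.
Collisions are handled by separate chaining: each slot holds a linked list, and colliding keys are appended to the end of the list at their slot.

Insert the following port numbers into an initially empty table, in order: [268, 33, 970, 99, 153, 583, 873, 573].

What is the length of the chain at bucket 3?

268 -> bucket 8
33 -> bucket 3
970 -> bucket 0
99 -> bucket 9
153 -> bucket 3 (collision)
583 -> bucket 3 (collision)
873 -> bucket 3 (collision)
573 -> bucket 3 (collision)
Final buckets:
0: 970
1: -
2: -
3: 33 -> 153 -> 583 -> 873 -> 573
4: -
5: -
6: -
7: -
8: 268
9: 99

5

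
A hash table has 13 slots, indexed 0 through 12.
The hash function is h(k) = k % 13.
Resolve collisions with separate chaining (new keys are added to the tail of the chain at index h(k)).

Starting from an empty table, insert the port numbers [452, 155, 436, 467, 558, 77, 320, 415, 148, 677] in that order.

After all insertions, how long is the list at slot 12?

Insert 452: h=10, bucket 10 empty -> new chain.
Insert 155: h=12, bucket 12 empty -> new chain.
Insert 436: h=7, bucket 7 empty -> new chain.
Insert 467: h=12, bucket 12 nonempty -> append to chain.
Insert 558: h=12, bucket 12 nonempty -> append to chain.
Insert 77: h=12, bucket 12 nonempty -> append to chain.
Insert 320: h=8, bucket 8 empty -> new chain.
Insert 415: h=12, bucket 12 nonempty -> append to chain.
Insert 148: h=5, bucket 5 empty -> new chain.
Insert 677: h=1, bucket 1 empty -> new chain.
Final buckets:
0: —
1: 677
2: —
3: —
4: —
5: 148
6: —
7: 436
8: 320
9: —
10: 452
11: —
12: 155 -> 467 -> 558 -> 77 -> 415

5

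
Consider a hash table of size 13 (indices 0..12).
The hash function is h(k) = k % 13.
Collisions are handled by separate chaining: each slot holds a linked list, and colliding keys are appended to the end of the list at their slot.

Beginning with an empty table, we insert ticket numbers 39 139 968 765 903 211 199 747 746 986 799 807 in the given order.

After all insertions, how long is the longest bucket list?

4

39 → bucket 0
139 → bucket 9
968 → bucket 6
765 → bucket 11
903 → bucket 6 (collision)
211 → bucket 3
199 → bucket 4
747 → bucket 6 (collision)
746 → bucket 5
986 → bucket 11 (collision)
799 → bucket 6 (collision)
807 → bucket 1
Final buckets:
0: 39
1: 807
2: -
3: 211
4: 199
5: 746
6: 968 -> 903 -> 747 -> 799
7: -
8: -
9: 139
10: -
11: 765 -> 986
12: -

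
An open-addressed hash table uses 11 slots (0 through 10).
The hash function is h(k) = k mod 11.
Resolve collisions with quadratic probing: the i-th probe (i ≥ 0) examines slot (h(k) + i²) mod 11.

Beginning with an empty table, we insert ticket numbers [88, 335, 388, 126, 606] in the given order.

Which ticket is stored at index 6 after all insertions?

88 hashes to 0; slot 0 is free => place at 0.
335 hashes to 5; slot 5 is free => place at 5.
388 hashes to 3; slot 3 is free => place at 3.
126 hashes to 5; 5 taken => place at 6.
606 hashes to 1; slot 1 is free => place at 1.
Table: [88, 606, —, 388, —, 335, 126, —, —, —, —]

126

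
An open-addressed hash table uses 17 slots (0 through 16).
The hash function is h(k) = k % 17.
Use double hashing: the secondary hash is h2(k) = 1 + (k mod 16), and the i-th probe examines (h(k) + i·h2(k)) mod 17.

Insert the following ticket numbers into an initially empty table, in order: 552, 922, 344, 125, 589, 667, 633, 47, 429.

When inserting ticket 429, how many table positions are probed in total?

2

552 hashes to 8; slot 8 is free -> place at 8.
922 hashes to 4; slot 4 is free -> place at 4.
344 hashes to 4, h2=9; 4 taken -> place at 13.
125 hashes to 6; slot 6 is free -> place at 6.
589 hashes to 11; slot 11 is free -> place at 11.
667 hashes to 4, h2=12; 4 taken -> place at 16.
633 hashes to 4, h2=10; 4 taken -> place at 14.
47 hashes to 13, h2=16; 13 taken -> place at 12.
429 hashes to 4, h2=14; 4 taken -> place at 1.
Table: [∅, 429, ∅, ∅, 922, ∅, 125, ∅, 552, ∅, ∅, 589, 47, 344, 633, ∅, 667]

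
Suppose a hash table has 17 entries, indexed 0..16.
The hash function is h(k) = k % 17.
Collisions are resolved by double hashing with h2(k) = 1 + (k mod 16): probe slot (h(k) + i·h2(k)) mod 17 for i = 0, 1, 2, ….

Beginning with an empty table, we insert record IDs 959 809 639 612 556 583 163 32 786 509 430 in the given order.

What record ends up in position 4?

786

959 hashes to 7; slot 7 is free → place at 7.
809 hashes to 10; slot 10 is free → place at 10.
639 hashes to 10, h2=16; 10 taken → place at 9.
612 hashes to 0; slot 0 is free → place at 0.
556 hashes to 12; slot 12 is free → place at 12.
583 hashes to 5; slot 5 is free → place at 5.
163 hashes to 10, h2=4; 10 taken → place at 14.
32 hashes to 15; slot 15 is free → place at 15.
786 hashes to 4; slot 4 is free → place at 4.
509 hashes to 16; slot 16 is free → place at 16.
430 hashes to 5, h2=15; 5 taken → place at 3.
Table: [612, ∅, ∅, 430, 786, 583, ∅, 959, ∅, 639, 809, ∅, 556, ∅, 163, 32, 509]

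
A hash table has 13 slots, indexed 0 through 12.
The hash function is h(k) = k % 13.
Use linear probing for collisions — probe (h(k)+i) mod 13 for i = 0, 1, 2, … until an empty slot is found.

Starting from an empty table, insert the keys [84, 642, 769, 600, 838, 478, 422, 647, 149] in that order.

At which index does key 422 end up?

8

84 hashes to 6; slot 6 is free → place at 6.
642 hashes to 5; slot 5 is free → place at 5.
769 hashes to 2; slot 2 is free → place at 2.
600 hashes to 2; 2 taken → place at 3.
838 hashes to 6; 6 taken → place at 7.
478 hashes to 10; slot 10 is free → place at 10.
422 hashes to 6; 6,7 taken → place at 8.
647 hashes to 10; 10 taken → place at 11.
149 hashes to 6; 6,7,8 taken → place at 9.
Table: [∅, ∅, 769, 600, ∅, 642, 84, 838, 422, 149, 478, 647, ∅]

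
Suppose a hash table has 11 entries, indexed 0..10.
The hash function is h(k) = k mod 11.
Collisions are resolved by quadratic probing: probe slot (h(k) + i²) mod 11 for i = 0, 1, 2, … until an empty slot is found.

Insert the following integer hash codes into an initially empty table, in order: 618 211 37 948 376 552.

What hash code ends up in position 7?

618: h=2 -> slot 2
211: h=2, probe 2,3 -> slot 3
37: h=4 -> slot 4
948: h=2, probe 2,3,6 -> slot 6
376: h=2, probe 2,3,6,0 -> slot 0
552: h=2, probe 2,3,6,0,7 -> slot 7
Table: [376, -, 618, 211, 37, -, 948, 552, -, -, -]

552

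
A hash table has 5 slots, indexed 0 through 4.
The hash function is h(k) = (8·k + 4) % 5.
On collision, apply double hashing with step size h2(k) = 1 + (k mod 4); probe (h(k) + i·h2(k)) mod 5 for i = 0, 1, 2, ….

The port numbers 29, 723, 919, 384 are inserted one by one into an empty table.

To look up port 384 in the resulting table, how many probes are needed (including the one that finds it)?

29 hashes to 1; slot 1 is free → place at 1.
723 hashes to 3; slot 3 is free → place at 3.
919 hashes to 1, h2=4; 1 taken → place at 0.
384 hashes to 1, h2=1; 1 taken → place at 2.
Table: [919, 29, 384, 723, .]
Lookup 384: h=1, h2=1, probe 1,2 → found at 2.

2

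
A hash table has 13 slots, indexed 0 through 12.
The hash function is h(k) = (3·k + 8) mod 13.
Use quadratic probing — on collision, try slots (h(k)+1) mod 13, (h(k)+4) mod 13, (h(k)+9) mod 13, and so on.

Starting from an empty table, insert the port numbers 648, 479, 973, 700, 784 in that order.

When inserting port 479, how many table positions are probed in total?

648 hashes to 2; slot 2 is free → place at 2.
479 hashes to 2; 2 taken → place at 3.
973 hashes to 2; 2,3 taken → place at 6.
700 hashes to 2; 2,3,6 taken → place at 11.
784 hashes to 7; slot 7 is free → place at 7.
Table: [∅, ∅, 648, 479, ∅, ∅, 973, 784, ∅, ∅, ∅, 700, ∅]

2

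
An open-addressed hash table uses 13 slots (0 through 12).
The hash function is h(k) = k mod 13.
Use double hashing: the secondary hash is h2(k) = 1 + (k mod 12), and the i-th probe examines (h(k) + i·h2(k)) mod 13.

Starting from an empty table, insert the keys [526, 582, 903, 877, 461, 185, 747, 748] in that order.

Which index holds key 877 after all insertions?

8

526 hashes to 6; slot 6 is free => place at 6.
582 hashes to 10; slot 10 is free => place at 10.
903 hashes to 6, h2=4; 6,10 taken => place at 1.
877 hashes to 6, h2=2; 6 taken => place at 8.
461 hashes to 6, h2=6; 6 taken => place at 12.
185 hashes to 3; slot 3 is free => place at 3.
747 hashes to 6, h2=4; 6,10,1 taken => place at 5.
748 hashes to 7; slot 7 is free => place at 7.
Table: [., 903, ., 185, ., 747, 526, 748, 877, ., 582, ., 461]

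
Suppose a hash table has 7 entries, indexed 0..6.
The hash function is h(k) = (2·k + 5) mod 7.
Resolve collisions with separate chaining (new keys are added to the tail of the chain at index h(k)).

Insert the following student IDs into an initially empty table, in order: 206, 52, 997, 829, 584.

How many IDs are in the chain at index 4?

206 -> bucket 4
52 -> bucket 4 (collision)
997 -> bucket 4 (collision)
829 -> bucket 4 (collision)
584 -> bucket 4 (collision)
Final buckets:
0: _
1: _
2: _
3: _
4: 206 -> 52 -> 997 -> 829 -> 584
5: _
6: _

5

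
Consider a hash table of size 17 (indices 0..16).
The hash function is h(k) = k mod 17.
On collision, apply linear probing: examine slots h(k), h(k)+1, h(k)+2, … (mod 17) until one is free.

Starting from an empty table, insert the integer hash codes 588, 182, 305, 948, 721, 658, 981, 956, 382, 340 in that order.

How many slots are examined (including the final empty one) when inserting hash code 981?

4

588 hashes to 10; slot 10 is free => place at 10.
182 hashes to 12; slot 12 is free => place at 12.
305 hashes to 16; slot 16 is free => place at 16.
948 hashes to 13; slot 13 is free => place at 13.
721 hashes to 7; slot 7 is free => place at 7.
658 hashes to 12; 12,13 taken => place at 14.
981 hashes to 12; 12,13,14 taken => place at 15.
956 hashes to 4; slot 4 is free => place at 4.
382 hashes to 8; slot 8 is free => place at 8.
340 hashes to 0; slot 0 is free => place at 0.
Table: [340, —, —, —, 956, —, —, 721, 382, —, 588, —, 182, 948, 658, 981, 305]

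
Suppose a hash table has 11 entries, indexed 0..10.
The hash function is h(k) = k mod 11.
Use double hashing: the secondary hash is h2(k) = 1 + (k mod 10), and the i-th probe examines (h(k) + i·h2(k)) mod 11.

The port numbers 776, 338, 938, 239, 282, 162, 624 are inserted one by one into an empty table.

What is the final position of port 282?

10

Insert 776: h=6, slot 6 empty -> index 6.
Insert 338: h=8, slot 8 empty -> index 8.
Insert 938: h=3, slot 3 empty -> index 3.
Insert 239: h=8, h2=10, slot 8 occupied -> index 7.
Insert 282: h=7, h2=3, slot 7 occupied -> index 10.
Insert 162: h=8, h2=3, slot 8 occupied -> index 0.
Insert 624: h=8, h2=5, slot 8 occupied -> index 2.
Table: [162, —, 624, 938, —, —, 776, 239, 338, —, 282]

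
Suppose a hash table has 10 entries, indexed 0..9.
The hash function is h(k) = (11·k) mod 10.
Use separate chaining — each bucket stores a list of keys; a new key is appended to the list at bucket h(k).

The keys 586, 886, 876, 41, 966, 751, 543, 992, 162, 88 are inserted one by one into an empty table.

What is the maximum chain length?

4

586 → bucket 6
886 → bucket 6 (collision)
876 → bucket 6 (collision)
41 → bucket 1
966 → bucket 6 (collision)
751 → bucket 1 (collision)
543 → bucket 3
992 → bucket 2
162 → bucket 2 (collision)
88 → bucket 8
Final buckets:
0: _
1: 41 -> 751
2: 992 -> 162
3: 543
4: _
5: _
6: 586 -> 886 -> 876 -> 966
7: _
8: 88
9: _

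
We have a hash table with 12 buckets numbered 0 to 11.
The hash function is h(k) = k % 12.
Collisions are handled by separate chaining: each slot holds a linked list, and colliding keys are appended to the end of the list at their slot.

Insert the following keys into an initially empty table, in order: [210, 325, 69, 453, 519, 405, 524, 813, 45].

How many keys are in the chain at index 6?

1

210 -> bucket 6
325 -> bucket 1
69 -> bucket 9
453 -> bucket 9 (collision)
519 -> bucket 3
405 -> bucket 9 (collision)
524 -> bucket 8
813 -> bucket 9 (collision)
45 -> bucket 9 (collision)
Final buckets:
0: —
1: 325
2: —
3: 519
4: —
5: —
6: 210
7: —
8: 524
9: 69 -> 453 -> 405 -> 813 -> 45
10: —
11: —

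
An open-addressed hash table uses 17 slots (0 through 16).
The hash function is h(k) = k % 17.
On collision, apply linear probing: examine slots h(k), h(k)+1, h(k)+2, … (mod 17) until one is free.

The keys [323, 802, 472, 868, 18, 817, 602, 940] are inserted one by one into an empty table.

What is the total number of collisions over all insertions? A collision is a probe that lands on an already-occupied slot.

4

323: h=0 → slot 0
802: h=3 → slot 3
472: h=13 → slot 13
868: h=1 → slot 1
18: h=1, probe 1,2 → slot 2
817: h=1, probe 1,2,3,4 → slot 4
602: h=7 → slot 7
940: h=5 → slot 5
Table: [323, 868, 18, 802, 817, 940, -, 602, -, -, -, -, -, 472, -, -, -]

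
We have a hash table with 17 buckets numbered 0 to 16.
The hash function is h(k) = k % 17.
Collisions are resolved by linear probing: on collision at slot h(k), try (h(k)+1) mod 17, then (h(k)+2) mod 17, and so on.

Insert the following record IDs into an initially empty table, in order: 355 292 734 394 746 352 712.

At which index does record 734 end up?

4

Insert 355: h=15, slot 15 empty => index 15.
Insert 292: h=3, slot 3 empty => index 3.
Insert 734: h=3, slot 3 occupied => index 4.
Insert 394: h=3, slots 3,4 occupied => index 5.
Insert 746: h=15, slot 15 occupied => index 16.
Insert 352: h=12, slot 12 empty => index 12.
Insert 712: h=15, slots 15,16 occupied => index 0.
Table: [712, _, _, 292, 734, 394, _, _, _, _, _, _, 352, _, _, 355, 746]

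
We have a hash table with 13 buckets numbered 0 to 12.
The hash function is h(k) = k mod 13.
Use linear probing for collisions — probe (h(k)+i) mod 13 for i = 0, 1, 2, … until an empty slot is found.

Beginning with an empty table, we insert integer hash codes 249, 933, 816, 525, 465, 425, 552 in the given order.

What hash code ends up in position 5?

Insert 249: h=2, slot 2 empty -> index 2.
Insert 933: h=10, slot 10 empty -> index 10.
Insert 816: h=10, slot 10 occupied -> index 11.
Insert 525: h=5, slot 5 empty -> index 5.
Insert 465: h=10, slots 10,11 occupied -> index 12.
Insert 425: h=9, slot 9 empty -> index 9.
Insert 552: h=6, slot 6 empty -> index 6.
Table: [∅, ∅, 249, ∅, ∅, 525, 552, ∅, ∅, 425, 933, 816, 465]

525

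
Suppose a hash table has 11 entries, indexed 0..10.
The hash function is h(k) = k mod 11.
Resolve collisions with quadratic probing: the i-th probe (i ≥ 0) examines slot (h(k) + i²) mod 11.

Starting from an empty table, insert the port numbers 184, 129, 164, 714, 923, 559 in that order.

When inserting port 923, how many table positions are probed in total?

184: h=8 => slot 8
129: h=8, probe 8,9 => slot 9
164: h=10 => slot 10
714: h=10, probe 10,0 => slot 0
923: h=10, probe 10,0,3 => slot 3
559: h=9, probe 9,10,2 => slot 2
Table: [714, —, 559, 923, —, —, —, —, 184, 129, 164]

3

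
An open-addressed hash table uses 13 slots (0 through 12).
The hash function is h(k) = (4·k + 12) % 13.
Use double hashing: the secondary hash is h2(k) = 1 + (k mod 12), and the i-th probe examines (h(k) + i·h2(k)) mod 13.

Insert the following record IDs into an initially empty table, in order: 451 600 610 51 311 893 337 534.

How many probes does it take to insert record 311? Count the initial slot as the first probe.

3

Insert 451: h=9, slot 9 empty → index 9.
Insert 600: h=7, slot 7 empty → index 7.
Insert 610: h=8, slot 8 empty → index 8.
Insert 51: h=8, h2=4, slot 8 occupied → index 12.
Insert 311: h=8, h2=12, slots 8,7 occupied → index 6.
Insert 893: h=9, h2=6, slot 9 occupied → index 2.
Insert 337: h=8, h2=2, slot 8 occupied → index 10.
Insert 534: h=3, slot 3 empty → index 3.
Table: [—, —, 893, 534, —, —, 311, 600, 610, 451, 337, —, 51]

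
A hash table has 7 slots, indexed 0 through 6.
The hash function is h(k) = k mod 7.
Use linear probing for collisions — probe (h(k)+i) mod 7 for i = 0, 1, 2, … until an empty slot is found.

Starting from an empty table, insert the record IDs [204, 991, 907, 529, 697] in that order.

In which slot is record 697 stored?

204: h=1 -> slot 1
991: h=4 -> slot 4
907: h=4, probe 4,5 -> slot 5
529: h=4, probe 4,5,6 -> slot 6
697: h=4, probe 4,5,6,0 -> slot 0
Table: [697, 204, ., ., 991, 907, 529]

0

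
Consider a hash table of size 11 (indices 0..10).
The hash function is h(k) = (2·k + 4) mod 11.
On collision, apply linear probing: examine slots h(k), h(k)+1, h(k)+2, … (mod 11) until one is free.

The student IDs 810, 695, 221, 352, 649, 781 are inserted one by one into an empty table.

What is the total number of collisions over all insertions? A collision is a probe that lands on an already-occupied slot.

810 hashes to 7; slot 7 is free => place at 7.
695 hashes to 8; slot 8 is free => place at 8.
221 hashes to 6; slot 6 is free => place at 6.
352 hashes to 4; slot 4 is free => place at 4.
649 hashes to 4; 4 taken => place at 5.
781 hashes to 4; 4,5,6,7,8 taken => place at 9.
Table: [-, -, -, -, 352, 649, 221, 810, 695, 781, -]

6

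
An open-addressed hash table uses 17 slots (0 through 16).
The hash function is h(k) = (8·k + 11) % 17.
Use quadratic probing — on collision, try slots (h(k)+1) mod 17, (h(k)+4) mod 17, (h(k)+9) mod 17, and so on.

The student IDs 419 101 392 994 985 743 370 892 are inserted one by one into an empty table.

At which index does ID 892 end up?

8

419: h=14 → slot 14
101: h=3 → slot 3
392: h=2 → slot 2
994: h=7 → slot 7
985: h=3, probe 3,4 → slot 4
743: h=5 → slot 5
370: h=13 → slot 13
892: h=7, probe 7,8 → slot 8
Table: [∅, ∅, 392, 101, 985, 743, ∅, 994, 892, ∅, ∅, ∅, ∅, 370, 419, ∅, ∅]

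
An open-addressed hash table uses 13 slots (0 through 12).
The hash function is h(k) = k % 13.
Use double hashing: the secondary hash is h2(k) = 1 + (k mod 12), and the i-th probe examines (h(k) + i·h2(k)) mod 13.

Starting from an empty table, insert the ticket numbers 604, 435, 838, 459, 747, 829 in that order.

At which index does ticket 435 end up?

10

604 hashes to 6; slot 6 is free -> place at 6.
435 hashes to 6, h2=4; 6 taken -> place at 10.
838 hashes to 6, h2=11; 6 taken -> place at 4.
459 hashes to 4, h2=4; 4 taken -> place at 8.
747 hashes to 6, h2=4; 6,10 taken -> place at 1.
829 hashes to 10, h2=2; 10 taken -> place at 12.
Table: [-, 747, -, -, 838, -, 604, -, 459, -, 435, -, 829]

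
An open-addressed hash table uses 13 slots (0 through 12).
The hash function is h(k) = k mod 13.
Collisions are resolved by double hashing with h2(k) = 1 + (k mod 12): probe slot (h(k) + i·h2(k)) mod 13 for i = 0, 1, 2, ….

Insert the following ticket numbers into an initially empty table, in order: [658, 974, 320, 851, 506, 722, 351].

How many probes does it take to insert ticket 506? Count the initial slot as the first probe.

658: h=8 → slot 8
974: h=12 → slot 12
320: h=8, h2=9, probe 8,4 → slot 4
851: h=6 → slot 6
506: h=12, h2=3, probe 12,2 → slot 2
722: h=7 → slot 7
351: h=0 → slot 0
Table: [351, _, 506, _, 320, _, 851, 722, 658, _, _, _, 974]

2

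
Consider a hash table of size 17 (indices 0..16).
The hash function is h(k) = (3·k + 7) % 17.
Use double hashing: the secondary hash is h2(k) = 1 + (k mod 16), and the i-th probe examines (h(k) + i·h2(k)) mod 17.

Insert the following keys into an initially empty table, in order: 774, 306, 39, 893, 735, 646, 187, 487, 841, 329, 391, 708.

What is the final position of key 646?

4

Insert 774: h=0, slot 0 empty => index 0.
Insert 306: h=7, slot 7 empty => index 7.
Insert 39: h=5, slot 5 empty => index 5.
Insert 893: h=0, h2=14, slot 0 occupied => index 14.
Insert 735: h=2, slot 2 empty => index 2.
Insert 646: h=7, h2=7, slots 7,14 occupied => index 4.
Insert 187: h=7, h2=12, slots 7,2,14 occupied => index 9.
Insert 487: h=6, slot 6 empty => index 6.
Insert 841: h=14, h2=10, slots 14,7,0 occupied => index 10.
Insert 329: h=8, slot 8 empty => index 8.
Insert 391: h=7, h2=8, slot 7 occupied => index 15.
Insert 708: h=6, h2=5, slot 6 occupied => index 11.
Table: [774, ., 735, ., 646, 39, 487, 306, 329, 187, 841, 708, ., ., 893, 391, .]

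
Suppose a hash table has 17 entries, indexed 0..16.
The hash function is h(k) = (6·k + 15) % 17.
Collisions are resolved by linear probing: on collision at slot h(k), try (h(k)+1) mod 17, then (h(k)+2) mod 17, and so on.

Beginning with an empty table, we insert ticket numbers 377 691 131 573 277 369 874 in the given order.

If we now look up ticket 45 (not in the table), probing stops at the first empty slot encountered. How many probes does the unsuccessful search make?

2

377: h=16 → slot 16
691: h=13 → slot 13
131: h=2 → slot 2
573: h=2, probe 2,3 → slot 3
277: h=11 → slot 11
369: h=2, probe 2,3,4 → slot 4
874: h=6 → slot 6
Table: [—, —, 131, 573, 369, —, 874, —, —, —, —, 277, —, 691, —, —, 377]
Lookup 45: h=13, probe 13,14 → slot 14 empty, not found.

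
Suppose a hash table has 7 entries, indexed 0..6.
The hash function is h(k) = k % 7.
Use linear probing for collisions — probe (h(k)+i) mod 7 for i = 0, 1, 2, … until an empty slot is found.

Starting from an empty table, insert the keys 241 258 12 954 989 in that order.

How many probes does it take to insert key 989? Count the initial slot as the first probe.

3

241: h=3 => slot 3
258: h=6 => slot 6
12: h=5 => slot 5
954: h=2 => slot 2
989: h=2, probe 2,3,4 => slot 4
Table: [—, —, 954, 241, 989, 12, 258]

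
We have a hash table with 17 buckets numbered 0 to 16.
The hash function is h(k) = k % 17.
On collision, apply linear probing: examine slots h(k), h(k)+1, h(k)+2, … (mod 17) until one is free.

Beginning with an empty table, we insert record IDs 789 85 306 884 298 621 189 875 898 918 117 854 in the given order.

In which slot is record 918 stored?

Insert 789: h=7, slot 7 empty → index 7.
Insert 85: h=0, slot 0 empty → index 0.
Insert 306: h=0, slot 0 occupied → index 1.
Insert 884: h=0, slots 0,1 occupied → index 2.
Insert 298: h=9, slot 9 empty → index 9.
Insert 621: h=9, slot 9 occupied → index 10.
Insert 189: h=2, slot 2 occupied → index 3.
Insert 875: h=8, slot 8 empty → index 8.
Insert 898: h=14, slot 14 empty → index 14.
Insert 918: h=0, slots 0,1,2,3 occupied → index 4.
Insert 117: h=15, slot 15 empty → index 15.
Insert 854: h=4, slot 4 occupied → index 5.
Table: [85, 306, 884, 189, 918, 854, ∅, 789, 875, 298, 621, ∅, ∅, ∅, 898, 117, ∅]

4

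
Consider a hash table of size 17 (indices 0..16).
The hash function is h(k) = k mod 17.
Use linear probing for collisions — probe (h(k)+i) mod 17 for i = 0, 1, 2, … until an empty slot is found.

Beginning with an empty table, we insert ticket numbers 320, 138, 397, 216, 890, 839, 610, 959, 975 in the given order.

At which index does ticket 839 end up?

8

Insert 320: h=14, slot 14 empty → index 14.
Insert 138: h=2, slot 2 empty → index 2.
Insert 397: h=6, slot 6 empty → index 6.
Insert 216: h=12, slot 12 empty → index 12.
Insert 890: h=6, slot 6 occupied → index 7.
Insert 839: h=6, slots 6,7 occupied → index 8.
Insert 610: h=15, slot 15 empty → index 15.
Insert 959: h=7, slots 7,8 occupied → index 9.
Insert 975: h=6, slots 6,7,8,9 occupied → index 10.
Table: [—, —, 138, —, —, —, 397, 890, 839, 959, 975, —, 216, —, 320, 610, —]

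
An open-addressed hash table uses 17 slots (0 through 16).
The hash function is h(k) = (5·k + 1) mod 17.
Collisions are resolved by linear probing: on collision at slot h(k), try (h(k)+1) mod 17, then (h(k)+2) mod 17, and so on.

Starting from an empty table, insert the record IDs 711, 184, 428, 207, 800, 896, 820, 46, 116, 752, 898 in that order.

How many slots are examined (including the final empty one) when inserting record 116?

5

711 hashes to 3; slot 3 is free → place at 3.
184 hashes to 3; 3 taken → place at 4.
428 hashes to 16; slot 16 is free → place at 16.
207 hashes to 16; 16 taken → place at 0.
800 hashes to 6; slot 6 is free → place at 6.
896 hashes to 10; slot 10 is free → place at 10.
820 hashes to 4; 4 taken → place at 5.
46 hashes to 10; 10 taken → place at 11.
116 hashes to 3; 3,4,5,6 taken → place at 7.
752 hashes to 4; 4,5,6,7 taken → place at 8.
898 hashes to 3; 3,4,5,6,7,8 taken → place at 9.
Table: [207, —, —, 711, 184, 820, 800, 116, 752, 898, 896, 46, —, —, —, —, 428]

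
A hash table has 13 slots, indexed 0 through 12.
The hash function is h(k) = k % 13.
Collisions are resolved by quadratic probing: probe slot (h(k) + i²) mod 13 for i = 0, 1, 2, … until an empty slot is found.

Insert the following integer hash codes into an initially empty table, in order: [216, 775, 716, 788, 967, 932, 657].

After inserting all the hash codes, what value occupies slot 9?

775

Insert 216: h=8, slot 8 empty -> index 8.
Insert 775: h=8, slot 8 occupied -> index 9.
Insert 716: h=1, slot 1 empty -> index 1.
Insert 788: h=8, slots 8,9 occupied -> index 12.
Insert 967: h=5, slot 5 empty -> index 5.
Insert 932: h=9, slot 9 occupied -> index 10.
Insert 657: h=7, slot 7 empty -> index 7.
Table: [—, 716, —, —, —, 967, —, 657, 216, 775, 932, —, 788]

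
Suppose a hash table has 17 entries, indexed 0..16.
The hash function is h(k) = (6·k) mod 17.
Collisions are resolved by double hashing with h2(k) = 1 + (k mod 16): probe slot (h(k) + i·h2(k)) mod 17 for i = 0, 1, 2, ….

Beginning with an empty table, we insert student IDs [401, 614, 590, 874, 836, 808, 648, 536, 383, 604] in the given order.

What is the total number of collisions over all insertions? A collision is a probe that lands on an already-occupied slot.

8

401 hashes to 9; slot 9 is free -> place at 9.
614 hashes to 12; slot 12 is free -> place at 12.
590 hashes to 4; slot 4 is free -> place at 4.
874 hashes to 8; slot 8 is free -> place at 8.
836 hashes to 1; slot 1 is free -> place at 1.
808 hashes to 3; slot 3 is free -> place at 3.
648 hashes to 12, h2=9; 12,4 taken -> place at 13.
536 hashes to 3, h2=9; 3,12,4,13 taken -> place at 5.
383 hashes to 3, h2=16; 3 taken -> place at 2.
604 hashes to 3, h2=13; 3 taken -> place at 16.
Table: [., 836, 383, 808, 590, 536, ., ., 874, 401, ., ., 614, 648, ., ., 604]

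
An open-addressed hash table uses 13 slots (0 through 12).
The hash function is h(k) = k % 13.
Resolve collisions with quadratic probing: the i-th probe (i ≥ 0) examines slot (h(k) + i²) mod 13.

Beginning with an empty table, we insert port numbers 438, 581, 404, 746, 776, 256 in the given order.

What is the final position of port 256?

438: h=9 -> slot 9
581: h=9, probe 9,10 -> slot 10
404: h=1 -> slot 1
746: h=5 -> slot 5
776: h=9, probe 9,10,0 -> slot 0
256: h=9, probe 9,10,0,5,12 -> slot 12
Table: [776, 404, ., ., ., 746, ., ., ., 438, 581, ., 256]

12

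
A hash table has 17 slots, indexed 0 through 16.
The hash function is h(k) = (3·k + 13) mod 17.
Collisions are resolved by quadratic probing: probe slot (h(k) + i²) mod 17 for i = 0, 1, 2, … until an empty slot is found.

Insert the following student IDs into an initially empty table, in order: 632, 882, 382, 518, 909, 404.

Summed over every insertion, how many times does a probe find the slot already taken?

4

632 hashes to 5; slot 5 is free => place at 5.
882 hashes to 7; slot 7 is free => place at 7.
382 hashes to 3; slot 3 is free => place at 3.
518 hashes to 3; 3 taken => place at 4.
909 hashes to 3; 3,4,7 taken => place at 12.
404 hashes to 1; slot 1 is free => place at 1.
Table: [_, 404, _, 382, 518, 632, _, 882, _, _, _, _, 909, _, _, _, _]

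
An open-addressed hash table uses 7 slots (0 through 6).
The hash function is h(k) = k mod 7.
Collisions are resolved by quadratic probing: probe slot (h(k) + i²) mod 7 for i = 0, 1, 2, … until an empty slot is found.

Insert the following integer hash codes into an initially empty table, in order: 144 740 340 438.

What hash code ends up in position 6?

438

144 hashes to 4; slot 4 is free → place at 4.
740 hashes to 5; slot 5 is free → place at 5.
340 hashes to 4; 4,5 taken → place at 1.
438 hashes to 4; 4,5,1 taken → place at 6.
Table: [., 340, ., ., 144, 740, 438]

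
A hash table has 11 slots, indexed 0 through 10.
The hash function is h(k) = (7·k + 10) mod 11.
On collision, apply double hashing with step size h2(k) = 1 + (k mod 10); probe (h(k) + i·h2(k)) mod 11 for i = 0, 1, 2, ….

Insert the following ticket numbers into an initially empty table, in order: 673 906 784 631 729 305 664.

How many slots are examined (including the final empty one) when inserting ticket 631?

2

Insert 673: h=2, slot 2 empty → index 2.
Insert 906: h=5, slot 5 empty → index 5.
Insert 784: h=9, slot 9 empty → index 9.
Insert 631: h=5, h2=2, slot 5 occupied → index 7.
Insert 729: h=9, h2=10, slot 9 occupied → index 8.
Insert 305: h=0, slot 0 empty → index 0.
Insert 664: h=5, h2=5, slot 5 occupied → index 10.
Table: [305, ∅, 673, ∅, ∅, 906, ∅, 631, 729, 784, 664]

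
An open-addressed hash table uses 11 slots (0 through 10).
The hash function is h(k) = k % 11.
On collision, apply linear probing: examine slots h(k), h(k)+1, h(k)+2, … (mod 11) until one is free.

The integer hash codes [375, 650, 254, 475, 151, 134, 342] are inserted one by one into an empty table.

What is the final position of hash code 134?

375 hashes to 1; slot 1 is free -> place at 1.
650 hashes to 1; 1 taken -> place at 2.
254 hashes to 1; 1,2 taken -> place at 3.
475 hashes to 2; 2,3 taken -> place at 4.
151 hashes to 8; slot 8 is free -> place at 8.
134 hashes to 2; 2,3,4 taken -> place at 5.
342 hashes to 1; 1,2,3,4,5 taken -> place at 6.
Table: [∅, 375, 650, 254, 475, 134, 342, ∅, 151, ∅, ∅]

5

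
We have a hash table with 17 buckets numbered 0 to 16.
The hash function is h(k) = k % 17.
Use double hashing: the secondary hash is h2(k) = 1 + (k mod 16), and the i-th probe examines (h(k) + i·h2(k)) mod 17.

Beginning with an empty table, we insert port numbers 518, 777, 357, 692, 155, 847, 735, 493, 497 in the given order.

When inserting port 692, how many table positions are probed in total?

3

Insert 518: h=8, slot 8 empty → index 8.
Insert 777: h=12, slot 12 empty → index 12.
Insert 357: h=0, slot 0 empty → index 0.
Insert 692: h=12, h2=5, slots 12,0 occupied → index 5.
Insert 155: h=2, slot 2 empty → index 2.
Insert 847: h=14, slot 14 empty → index 14.
Insert 735: h=4, slot 4 empty → index 4.
Insert 493: h=0, h2=14, slots 0,14 occupied → index 11.
Insert 497: h=4, h2=2, slot 4 occupied → index 6.
Table: [357, —, 155, —, 735, 692, 497, —, 518, —, —, 493, 777, —, 847, —, —]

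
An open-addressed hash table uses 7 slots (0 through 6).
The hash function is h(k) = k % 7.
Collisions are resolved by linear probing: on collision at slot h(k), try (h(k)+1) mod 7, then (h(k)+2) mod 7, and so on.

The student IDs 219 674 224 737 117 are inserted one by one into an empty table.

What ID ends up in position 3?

219 hashes to 2; slot 2 is free => place at 2.
674 hashes to 2; 2 taken => place at 3.
224 hashes to 0; slot 0 is free => place at 0.
737 hashes to 2; 2,3 taken => place at 4.
117 hashes to 5; slot 5 is free => place at 5.
Table: [224, ., 219, 674, 737, 117, .]

674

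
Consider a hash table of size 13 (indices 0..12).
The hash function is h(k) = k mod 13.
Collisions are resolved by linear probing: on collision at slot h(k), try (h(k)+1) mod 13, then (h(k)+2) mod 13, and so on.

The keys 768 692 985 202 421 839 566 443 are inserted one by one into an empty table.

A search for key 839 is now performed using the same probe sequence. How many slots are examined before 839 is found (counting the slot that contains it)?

Insert 768: h=1, slot 1 empty => index 1.
Insert 692: h=3, slot 3 empty => index 3.
Insert 985: h=10, slot 10 empty => index 10.
Insert 202: h=7, slot 7 empty => index 7.
Insert 421: h=5, slot 5 empty => index 5.
Insert 839: h=7, slot 7 occupied => index 8.
Insert 566: h=7, slots 7,8 occupied => index 9.
Insert 443: h=1, slot 1 occupied => index 2.
Table: [—, 768, 443, 692, —, 421, —, 202, 839, 566, 985, —, —]
Lookup 839: h=7, probe 7,8 → found at 8.

2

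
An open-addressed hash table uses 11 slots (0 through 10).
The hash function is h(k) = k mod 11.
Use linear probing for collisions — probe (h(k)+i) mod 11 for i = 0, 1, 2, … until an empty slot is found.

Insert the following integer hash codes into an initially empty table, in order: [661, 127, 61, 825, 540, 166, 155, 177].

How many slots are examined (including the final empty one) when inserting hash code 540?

661 hashes to 1; slot 1 is free -> place at 1.
127 hashes to 6; slot 6 is free -> place at 6.
61 hashes to 6; 6 taken -> place at 7.
825 hashes to 0; slot 0 is free -> place at 0.
540 hashes to 1; 1 taken -> place at 2.
166 hashes to 1; 1,2 taken -> place at 3.
155 hashes to 1; 1,2,3 taken -> place at 4.
177 hashes to 1; 1,2,3,4 taken -> place at 5.
Table: [825, 661, 540, 166, 155, 177, 127, 61, —, —, —]

2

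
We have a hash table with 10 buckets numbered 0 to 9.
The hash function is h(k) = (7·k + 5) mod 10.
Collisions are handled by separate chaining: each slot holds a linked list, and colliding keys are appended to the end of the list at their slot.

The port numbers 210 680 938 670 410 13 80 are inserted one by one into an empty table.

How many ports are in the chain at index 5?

5

Insert 210: h=5, bucket 5 empty -> new chain.
Insert 680: h=5, bucket 5 nonempty -> append to chain.
Insert 938: h=1, bucket 1 empty -> new chain.
Insert 670: h=5, bucket 5 nonempty -> append to chain.
Insert 410: h=5, bucket 5 nonempty -> append to chain.
Insert 13: h=6, bucket 6 empty -> new chain.
Insert 80: h=5, bucket 5 nonempty -> append to chain.
Final buckets:
0: —
1: 938
2: —
3: —
4: —
5: 210 -> 680 -> 670 -> 410 -> 80
6: 13
7: —
8: —
9: —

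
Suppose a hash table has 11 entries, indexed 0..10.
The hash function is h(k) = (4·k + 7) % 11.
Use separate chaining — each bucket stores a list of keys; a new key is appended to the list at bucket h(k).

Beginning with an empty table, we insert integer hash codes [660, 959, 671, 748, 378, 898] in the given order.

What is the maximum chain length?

Insert 660: h=7, bucket 7 empty -> new chain.
Insert 959: h=4, bucket 4 empty -> new chain.
Insert 671: h=7, bucket 7 nonempty -> append to chain.
Insert 748: h=7, bucket 7 nonempty -> append to chain.
Insert 378: h=1, bucket 1 empty -> new chain.
Insert 898: h=2, bucket 2 empty -> new chain.
Final buckets:
0: —
1: 378
2: 898
3: —
4: 959
5: —
6: —
7: 660 -> 671 -> 748
8: —
9: —
10: —

3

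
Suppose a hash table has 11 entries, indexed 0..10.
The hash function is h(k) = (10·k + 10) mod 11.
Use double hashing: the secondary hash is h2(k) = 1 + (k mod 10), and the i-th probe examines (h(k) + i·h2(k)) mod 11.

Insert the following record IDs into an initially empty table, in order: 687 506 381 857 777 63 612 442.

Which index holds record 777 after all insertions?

Insert 687: h=5, slot 5 empty => index 5.
Insert 506: h=10, slot 10 empty => index 10.
Insert 381: h=3, slot 3 empty => index 3.
Insert 857: h=0, slot 0 empty => index 0.
Insert 777: h=3, h2=8, slots 3,0 occupied => index 8.
Insert 63: h=2, slot 2 empty => index 2.
Insert 612: h=3, h2=3, slot 3 occupied => index 6.
Insert 442: h=8, h2=3, slots 8,0,3,6 occupied => index 9.
Table: [857, -, 63, 381, -, 687, 612, -, 777, 442, 506]

8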